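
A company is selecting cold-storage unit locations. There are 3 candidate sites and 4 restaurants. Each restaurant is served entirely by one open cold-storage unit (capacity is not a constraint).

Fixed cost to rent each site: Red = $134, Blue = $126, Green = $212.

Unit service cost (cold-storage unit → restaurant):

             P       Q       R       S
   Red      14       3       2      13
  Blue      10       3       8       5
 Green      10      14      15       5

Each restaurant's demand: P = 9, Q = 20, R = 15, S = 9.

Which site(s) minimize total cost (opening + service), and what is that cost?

For any fixed open set, each restaurant goes to its cheapest open site; total = fixed + service.
{Blue}: P→Blue 10·9=90, Q→Blue 3·20=60, R→Blue 8·15=120, S→Blue 5·9=45. Service 315; fixed 126; total 441.
{Red}: service 333 + fixed 134 = 467
{Red, Blue}: service 225 + fixed 260 = 485
{Red, Blue, Green}: service 225 + fixed 472 = 697
No other subset beats 441.

Open Blue only; minimum total cost 441.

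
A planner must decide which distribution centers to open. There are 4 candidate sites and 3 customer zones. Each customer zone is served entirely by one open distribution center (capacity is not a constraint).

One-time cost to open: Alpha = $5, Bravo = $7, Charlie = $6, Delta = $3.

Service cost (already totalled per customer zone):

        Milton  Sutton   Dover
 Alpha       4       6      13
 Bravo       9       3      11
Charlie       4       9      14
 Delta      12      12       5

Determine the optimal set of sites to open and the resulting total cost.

For any fixed open set, each customer zone goes to its cheapest open site; total = fixed + service.
{Alpha, Delta}: Milton→Alpha 4, Sutton→Alpha 6, Dover→Delta 5. Service 15; fixed 8; total 23.
{Alpha, Bravo, Delta}: service 12 + fixed 15 = 27
{Bravo, Delta}: Milton→Bravo 9, Sutton→Bravo 3, Dover→Delta 5. Service 17; fixed 10; total 27.
{Alpha, Bravo, Charlie, Delta}: Milton→Alpha 4, Sutton→Bravo 3, Dover→Delta 5. Service 12; fixed 21; total 33.
No other subset beats 23.

Open Alpha and Delta; minimum total cost 23.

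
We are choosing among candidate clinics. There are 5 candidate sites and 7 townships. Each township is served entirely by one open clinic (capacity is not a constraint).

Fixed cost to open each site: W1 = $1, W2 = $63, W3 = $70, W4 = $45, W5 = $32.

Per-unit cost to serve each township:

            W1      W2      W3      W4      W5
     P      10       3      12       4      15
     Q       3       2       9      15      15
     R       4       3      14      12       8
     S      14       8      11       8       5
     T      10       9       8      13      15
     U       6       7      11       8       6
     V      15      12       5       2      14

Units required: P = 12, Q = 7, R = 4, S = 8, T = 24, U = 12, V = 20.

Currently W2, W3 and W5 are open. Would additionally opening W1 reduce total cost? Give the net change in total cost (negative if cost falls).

No — net change +1 (cost rises by 1).

Current service cost with {W2, W3, W5}: 466.
Adding W1: each township re-picks its cheapest; new service cost 466, saving 0.
Extra fixed cost: 1. Net change = 1 − 0 = 1.
(Totals: 631 → 632.)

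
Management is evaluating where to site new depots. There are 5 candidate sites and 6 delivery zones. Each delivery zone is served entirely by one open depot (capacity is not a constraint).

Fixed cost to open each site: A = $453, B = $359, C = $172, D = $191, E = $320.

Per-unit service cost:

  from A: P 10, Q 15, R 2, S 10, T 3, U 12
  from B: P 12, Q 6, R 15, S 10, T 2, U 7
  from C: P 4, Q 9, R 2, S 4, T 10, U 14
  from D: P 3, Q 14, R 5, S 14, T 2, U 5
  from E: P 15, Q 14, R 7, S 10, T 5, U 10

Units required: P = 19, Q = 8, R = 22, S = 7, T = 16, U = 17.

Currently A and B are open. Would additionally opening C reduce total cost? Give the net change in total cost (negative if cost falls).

No — net change +16 (cost rises by 16).

Current service cost with {A, B}: 503.
Adding C: each delivery zone re-picks its cheapest; new service cost 347, saving 156.
Extra fixed cost: 172. Net change = 172 − 156 = 16.
(Totals: 1315 → 1331.)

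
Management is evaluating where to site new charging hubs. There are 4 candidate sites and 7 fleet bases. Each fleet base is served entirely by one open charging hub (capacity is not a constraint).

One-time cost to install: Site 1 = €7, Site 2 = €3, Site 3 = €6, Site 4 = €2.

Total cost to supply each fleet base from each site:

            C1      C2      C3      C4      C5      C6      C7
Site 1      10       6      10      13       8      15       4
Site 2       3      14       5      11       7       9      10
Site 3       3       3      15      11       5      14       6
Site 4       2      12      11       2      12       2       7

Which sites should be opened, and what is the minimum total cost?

Open Site 2, Site 3 and Site 4; minimum total cost 36.

For any fixed open set, each fleet base goes to its cheapest open site; total = fixed + service.
{Site 2, Site 3, Site 4}: C1→Site 4 2, C2→Site 3 3, C3→Site 2 5, C4→Site 4 2, C5→Site 3 5, C6→Site 4 2, C7→Site 3 6. Service 25; fixed 11; total 36.
{Site 3, Site 4}: service 31 + fixed 8 = 39
{Site 1, Site 2, Site 4}: service 28 + fixed 12 = 40
{Site 1, Site 2, Site 3, Site 4}: service 23 + fixed 18 = 41
No other subset beats 36.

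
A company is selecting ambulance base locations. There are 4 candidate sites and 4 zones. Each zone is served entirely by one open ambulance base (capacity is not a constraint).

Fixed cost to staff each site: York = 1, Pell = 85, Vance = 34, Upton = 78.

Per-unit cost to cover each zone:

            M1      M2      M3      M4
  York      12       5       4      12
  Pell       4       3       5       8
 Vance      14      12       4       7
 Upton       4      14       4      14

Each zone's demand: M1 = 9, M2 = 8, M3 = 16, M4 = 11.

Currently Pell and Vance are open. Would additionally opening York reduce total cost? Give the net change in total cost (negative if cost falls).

Current service cost with {Pell, Vance}: 201.
Adding York: each zone re-picks its cheapest; new service cost 201, saving 0.
Extra fixed cost: 1. Net change = 1 − 0 = 1.
(Totals: 320 → 321.)

No — net change +1 (cost rises by 1).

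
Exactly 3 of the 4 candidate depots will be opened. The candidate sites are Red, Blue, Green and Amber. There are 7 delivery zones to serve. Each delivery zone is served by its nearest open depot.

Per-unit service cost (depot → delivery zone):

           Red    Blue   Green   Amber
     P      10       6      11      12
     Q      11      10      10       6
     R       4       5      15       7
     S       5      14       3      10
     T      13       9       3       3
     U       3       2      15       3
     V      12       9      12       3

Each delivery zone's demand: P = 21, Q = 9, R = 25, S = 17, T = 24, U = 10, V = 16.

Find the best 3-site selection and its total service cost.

Choose Blue, Green and Amber; total service cost 496.

With exactly 3 open, each delivery zone uses its cheapest among the chosen.
{Blue, Green, Amber}: P→Blue 6·21=126, Q→Amber 6·9=54, R→Blue 5·25=125, S→Green 3·17=51, T→Green 3·24=72, U→Blue 2·10=20, V→Amber 3·16=48. Service cost 496.
{Red, Blue, Amber}: service cost 505
{Red, Green, Amber}: service cost 565
Among all 4 size-3 choices, {Blue, Green, Amber} is lowest.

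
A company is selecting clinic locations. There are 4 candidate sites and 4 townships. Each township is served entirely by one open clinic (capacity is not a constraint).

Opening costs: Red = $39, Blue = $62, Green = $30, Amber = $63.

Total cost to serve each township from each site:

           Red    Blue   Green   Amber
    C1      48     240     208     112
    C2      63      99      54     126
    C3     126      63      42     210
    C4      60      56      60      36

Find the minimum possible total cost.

For any fixed open set, each township goes to its cheapest open site; total = fixed + service.
{Red, Green}: C1→Red 48, C2→Green 54, C3→Green 42, C4→Red 60. Service 204; fixed 69; total 273.
{Red, Green, Amber}: service 180 + fixed 132 = 312
{Red, Blue}: C1→Red 48, C2→Red 63, C3→Blue 63, C4→Blue 56. Service 230; fixed 101; total 331.
{Red, Blue, Green, Amber}: C1→Red 48, C2→Green 54, C3→Green 42, C4→Amber 36. Service 180; fixed 194; total 374.
No other subset beats 273.

Minimum total cost: 273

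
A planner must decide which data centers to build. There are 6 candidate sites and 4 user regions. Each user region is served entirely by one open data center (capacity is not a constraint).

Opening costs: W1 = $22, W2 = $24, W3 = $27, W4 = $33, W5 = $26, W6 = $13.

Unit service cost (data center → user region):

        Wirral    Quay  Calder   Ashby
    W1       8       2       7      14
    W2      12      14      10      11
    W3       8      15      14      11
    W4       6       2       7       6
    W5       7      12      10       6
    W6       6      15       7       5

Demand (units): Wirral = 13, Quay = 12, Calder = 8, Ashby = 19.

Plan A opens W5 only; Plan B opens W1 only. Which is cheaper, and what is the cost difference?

Plan A: {W5}: Wirral→W5 7·13=91, Quay→W5 12·12=144, Calder→W5 10·8=80, Ashby→W5 6·19=114. Service 429; fixed 26; total 455.
Plan B: {W1}: Wirral→W1 8·13=104, Quay→W1 2·12=24, Calder→W1 7·8=56, Ashby→W1 14·19=266. Service 450; fixed 22; total 472.
Difference: |455 − 472| = 17.

Plan A is cheaper by 17.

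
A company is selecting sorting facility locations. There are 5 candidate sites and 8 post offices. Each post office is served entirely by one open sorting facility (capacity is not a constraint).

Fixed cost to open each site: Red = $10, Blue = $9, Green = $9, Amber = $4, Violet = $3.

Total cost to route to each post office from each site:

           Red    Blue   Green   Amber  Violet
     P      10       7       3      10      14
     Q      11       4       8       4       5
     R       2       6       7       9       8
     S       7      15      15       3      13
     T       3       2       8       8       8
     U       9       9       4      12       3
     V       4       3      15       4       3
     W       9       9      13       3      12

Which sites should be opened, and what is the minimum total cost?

For any fixed open set, each post office goes to its cheapest open site; total = fixed + service.
{Blue, Amber, Violet}: P→Blue 7, Q→Blue 4, R→Blue 6, S→Amber 3, T→Blue 2, U→Violet 3, V→Blue 3, W→Amber 3. Service 31; fixed 16; total 47.
{Red, Amber, Violet}: service 31 + fixed 17 = 48
{Red, Green, Amber}: service 26 + fixed 23 = 49
{Red, Blue, Green, Amber, Violet}: P→Green 3, Q→Blue 4, R→Red 2, S→Amber 3, T→Blue 2, U→Violet 3, V→Blue 3, W→Amber 3. Service 23; fixed 35; total 58.
No other subset beats 47.

Open Blue, Amber and Violet; minimum total cost 47.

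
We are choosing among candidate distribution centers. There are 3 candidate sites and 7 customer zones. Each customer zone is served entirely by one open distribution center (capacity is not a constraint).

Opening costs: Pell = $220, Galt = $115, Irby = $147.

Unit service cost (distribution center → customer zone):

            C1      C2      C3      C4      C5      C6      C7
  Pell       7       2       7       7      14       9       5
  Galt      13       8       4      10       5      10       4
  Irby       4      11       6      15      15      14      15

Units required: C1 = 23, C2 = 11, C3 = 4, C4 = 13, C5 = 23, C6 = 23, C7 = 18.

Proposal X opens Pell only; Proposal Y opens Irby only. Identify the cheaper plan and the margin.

Proposal X: {Pell}: C1→Pell 7·23=161, C2→Pell 2·11=22, C3→Pell 7·4=28, C4→Pell 7·13=91, C5→Pell 14·23=322, C6→Pell 9·23=207, C7→Pell 5·18=90. Service 921; fixed 220; total 1141.
Proposal Y: {Irby}: C1→Irby 4·23=92, C2→Irby 11·11=121, C3→Irby 6·4=24, C4→Irby 15·13=195, C5→Irby 15·23=345, C6→Irby 14·23=322, C7→Irby 15·18=270. Service 1369; fixed 147; total 1516.
Difference: |1141 − 1516| = 375.

Proposal X is cheaper by 375.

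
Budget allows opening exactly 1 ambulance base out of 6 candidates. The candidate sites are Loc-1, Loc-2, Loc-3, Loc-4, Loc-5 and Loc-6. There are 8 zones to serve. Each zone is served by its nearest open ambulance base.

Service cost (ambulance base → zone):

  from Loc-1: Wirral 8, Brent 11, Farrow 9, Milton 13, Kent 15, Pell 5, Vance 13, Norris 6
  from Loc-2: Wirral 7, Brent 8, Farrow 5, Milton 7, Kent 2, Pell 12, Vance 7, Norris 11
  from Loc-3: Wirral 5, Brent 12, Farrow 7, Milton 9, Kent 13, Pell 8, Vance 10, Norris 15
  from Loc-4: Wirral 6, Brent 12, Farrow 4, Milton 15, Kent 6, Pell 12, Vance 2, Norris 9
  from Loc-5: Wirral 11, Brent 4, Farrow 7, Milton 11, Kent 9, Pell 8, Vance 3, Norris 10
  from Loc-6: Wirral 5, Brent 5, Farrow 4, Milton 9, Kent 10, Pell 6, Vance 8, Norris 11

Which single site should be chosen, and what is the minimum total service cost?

With exactly 1 open, each zone uses its cheapest among the chosen.
{Loc-6}: Wirral→Loc-6 5, Brent→Loc-6 5, Farrow→Loc-6 4, Milton→Loc-6 9, Kent→Loc-6 10, Pell→Loc-6 6, Vance→Loc-6 8, Norris→Loc-6 11. Service cost 58.
{Loc-2}: service cost 59
{Loc-5}: service cost 63
Among all 6 size-1 choices, {Loc-6} is lowest.

Choose Loc-6 only; total service cost 58.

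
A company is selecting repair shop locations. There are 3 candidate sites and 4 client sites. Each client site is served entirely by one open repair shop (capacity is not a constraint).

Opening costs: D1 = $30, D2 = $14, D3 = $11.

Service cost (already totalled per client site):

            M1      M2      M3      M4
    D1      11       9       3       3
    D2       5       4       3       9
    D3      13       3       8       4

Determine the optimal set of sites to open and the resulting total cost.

For any fixed open set, each client site goes to its cheapest open site; total = fixed + service.
{D2}: M1→D2 5, M2→D2 4, M3→D2 3, M4→D2 9. Service 21; fixed 14; total 35.
{D3}: service 28 + fixed 11 = 39
{D2, D3}: M1→D2 5, M2→D3 3, M3→D2 3, M4→D3 4. Service 15; fixed 25; total 40.
{D1, D2, D3}: service 14 + fixed 55 = 69
(All 7 nonempty subsets were checked; D2 only is lowest.)

Open D2 only; minimum total cost 35.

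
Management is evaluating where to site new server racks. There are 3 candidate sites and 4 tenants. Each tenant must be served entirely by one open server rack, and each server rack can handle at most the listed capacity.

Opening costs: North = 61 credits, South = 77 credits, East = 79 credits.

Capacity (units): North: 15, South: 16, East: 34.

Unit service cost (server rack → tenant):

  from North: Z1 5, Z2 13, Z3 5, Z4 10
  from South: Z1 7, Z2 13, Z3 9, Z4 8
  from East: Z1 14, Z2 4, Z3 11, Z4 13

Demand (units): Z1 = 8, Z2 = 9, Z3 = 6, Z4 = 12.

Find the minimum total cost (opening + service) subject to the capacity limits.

Open {North, East}: Z1→North 5·8=40, Z2→East 4·9=36, Z3→North 5·6=30, Z4→East 13·12=156.
Loads: North carries 14/15, East carries 21/34. Service 262; fixed 140; total 402.
Next best feasible plan costs 419.

Minimum total cost: 402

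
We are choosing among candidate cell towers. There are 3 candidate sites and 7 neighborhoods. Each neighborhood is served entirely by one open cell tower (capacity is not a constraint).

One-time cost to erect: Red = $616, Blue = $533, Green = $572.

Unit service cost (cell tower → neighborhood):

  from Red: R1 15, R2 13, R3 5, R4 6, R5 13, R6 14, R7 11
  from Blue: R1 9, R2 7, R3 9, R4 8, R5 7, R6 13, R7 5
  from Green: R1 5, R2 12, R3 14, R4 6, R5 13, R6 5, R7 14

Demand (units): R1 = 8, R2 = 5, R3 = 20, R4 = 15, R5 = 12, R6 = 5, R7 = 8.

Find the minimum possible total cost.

Minimum total cost: 1129

For any fixed open set, each neighborhood goes to its cheapest open site; total = fixed + service.
{Blue}: R1→Blue 9·8=72, R2→Blue 7·5=35, R3→Blue 9·20=180, R4→Blue 8·15=120, R5→Blue 7·12=84, R6→Blue 13·5=65, R7→Blue 5·8=40. Service 596; fixed 533; total 1129.
{Red}: R1→Red 15·8=120, R2→Red 13·5=65, R3→Red 5·20=100, R4→Red 6·15=90, R5→Red 13·12=156, R6→Red 14·5=70, R7→Red 11·8=88. Service 689; fixed 616; total 1305.
{Green}: service 763 + fixed 572 = 1335
{Red, Blue, Green}: R1→Green 5·8=40, R2→Blue 7·5=35, R3→Red 5·20=100, R4→Red 6·15=90, R5→Blue 7·12=84, R6→Green 5·5=25, R7→Blue 5·8=40. Service 414; fixed 1721; total 2135.
No other subset beats 1129.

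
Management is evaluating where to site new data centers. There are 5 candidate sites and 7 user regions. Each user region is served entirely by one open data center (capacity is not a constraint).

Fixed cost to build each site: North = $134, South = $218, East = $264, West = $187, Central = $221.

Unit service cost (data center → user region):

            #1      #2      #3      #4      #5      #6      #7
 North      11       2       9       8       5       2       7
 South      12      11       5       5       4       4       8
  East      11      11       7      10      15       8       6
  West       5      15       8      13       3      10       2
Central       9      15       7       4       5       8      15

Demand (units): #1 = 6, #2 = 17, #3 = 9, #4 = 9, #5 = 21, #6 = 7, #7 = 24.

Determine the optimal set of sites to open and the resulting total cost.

Open North and West; minimum total cost 654.

For any fixed open set, each user region goes to its cheapest open site; total = fixed + service.
{North, West}: #1→West 5·6=30, #2→North 2·17=34, #3→West 8·9=72, #4→North 8·9=72, #5→West 3·21=63, #6→North 2·7=14, #7→West 2·24=48. Service 333; fixed 321; total 654.
{North}: #1→North 11·6=66, #2→North 2·17=34, #3→North 9·9=81, #4→North 8·9=72, #5→North 5·21=105, #6→North 2·7=14, #7→North 7·24=168. Service 540; fixed 134; total 674.
{North, South}: service 456 + fixed 352 = 808
{North, South, East, West, Central}: service 270 + fixed 1024 = 1294
No other subset beats 654.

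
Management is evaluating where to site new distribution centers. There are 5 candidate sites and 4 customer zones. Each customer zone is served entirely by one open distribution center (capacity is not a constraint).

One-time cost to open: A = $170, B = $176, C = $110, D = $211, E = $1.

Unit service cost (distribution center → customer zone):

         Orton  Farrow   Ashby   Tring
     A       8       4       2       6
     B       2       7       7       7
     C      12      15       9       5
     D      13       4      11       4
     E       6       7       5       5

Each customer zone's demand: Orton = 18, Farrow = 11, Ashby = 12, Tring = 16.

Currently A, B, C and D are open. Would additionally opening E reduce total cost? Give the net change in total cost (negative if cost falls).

Current service cost with {A, B, C, D}: 168.
Adding E: each customer zone re-picks its cheapest; new service cost 168, saving 0.
Extra fixed cost: 1. Net change = 1 − 0 = 1.
(Totals: 835 → 836.)

No — net change +1 (cost rises by 1).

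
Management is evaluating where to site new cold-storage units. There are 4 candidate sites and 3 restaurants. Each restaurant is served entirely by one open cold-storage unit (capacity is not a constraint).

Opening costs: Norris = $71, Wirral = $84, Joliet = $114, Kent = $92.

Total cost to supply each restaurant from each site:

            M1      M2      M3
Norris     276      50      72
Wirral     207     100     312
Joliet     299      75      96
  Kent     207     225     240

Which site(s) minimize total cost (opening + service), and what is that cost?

For any fixed open set, each restaurant goes to its cheapest open site; total = fixed + service.
{Norris}: M1→Norris 276, M2→Norris 50, M3→Norris 72. Service 398; fixed 71; total 469.
{Norris, Wirral}: M1→Wirral 207, M2→Norris 50, M3→Norris 72. Service 329; fixed 155; total 484.
{Norris, Kent}: M1→Kent 207, M2→Norris 50, M3→Norris 72. Service 329; fixed 163; total 492.
{Norris, Wirral, Joliet, Kent}: service 329 + fixed 361 = 690
(All 15 nonempty subsets were checked; Norris only is lowest.)

Open Norris only; minimum total cost 469.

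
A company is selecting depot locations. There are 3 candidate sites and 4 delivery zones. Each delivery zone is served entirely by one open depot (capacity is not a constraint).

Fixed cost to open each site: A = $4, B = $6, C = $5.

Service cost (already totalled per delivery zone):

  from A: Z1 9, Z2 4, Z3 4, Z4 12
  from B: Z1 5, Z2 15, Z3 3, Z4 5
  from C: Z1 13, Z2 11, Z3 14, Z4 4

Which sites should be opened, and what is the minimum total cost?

Open A and B; minimum total cost 27.

For any fixed open set, each delivery zone goes to its cheapest open site; total = fixed + service.
{A, B}: Z1→B 5, Z2→A 4, Z3→B 3, Z4→B 5. Service 17; fixed 10; total 27.
{A, C}: Z1→A 9, Z2→A 4, Z3→A 4, Z4→C 4. Service 21; fixed 9; total 30.
{A, B, C}: service 16 + fixed 15 = 31
{A}: service 29 + fixed 4 = 33
No other subset beats 27.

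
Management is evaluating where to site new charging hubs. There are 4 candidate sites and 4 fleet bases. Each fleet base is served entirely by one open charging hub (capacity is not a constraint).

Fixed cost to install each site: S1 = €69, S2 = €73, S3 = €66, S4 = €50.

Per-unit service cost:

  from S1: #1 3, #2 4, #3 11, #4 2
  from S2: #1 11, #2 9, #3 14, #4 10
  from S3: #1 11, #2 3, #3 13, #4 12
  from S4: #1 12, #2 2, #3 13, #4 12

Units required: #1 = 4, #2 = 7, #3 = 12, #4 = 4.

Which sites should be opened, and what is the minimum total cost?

Open S1 only; minimum total cost 249.

For any fixed open set, each fleet base goes to its cheapest open site; total = fixed + service.
{S1}: #1→S1 3·4=12, #2→S1 4·7=28, #3→S1 11·12=132, #4→S1 2·4=8. Service 180; fixed 69; total 249.
{S1, S4}: service 166 + fixed 119 = 285
{S1, S3}: #1→S1 3·4=12, #2→S3 3·7=21, #3→S1 11·12=132, #4→S1 2·4=8. Service 173; fixed 135; total 308.
{S1, S2, S3, S4}: #1→S1 3·4=12, #2→S4 2·7=14, #3→S1 11·12=132, #4→S1 2·4=8. Service 166; fixed 258; total 424.
No other subset beats 249.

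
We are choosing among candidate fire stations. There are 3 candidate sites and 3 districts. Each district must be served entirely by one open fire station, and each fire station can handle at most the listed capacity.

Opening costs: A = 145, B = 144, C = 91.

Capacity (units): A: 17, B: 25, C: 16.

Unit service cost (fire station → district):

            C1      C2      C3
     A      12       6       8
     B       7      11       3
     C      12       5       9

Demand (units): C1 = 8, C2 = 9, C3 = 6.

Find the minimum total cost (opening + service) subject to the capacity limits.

Open {B}: C1→B 7·8=56, C2→B 11·9=99, C3→B 3·6=18.
Loads: B carries 23/25. Service 173; fixed 144; total 317.
Next best feasible plan costs 354.

Minimum total cost: 317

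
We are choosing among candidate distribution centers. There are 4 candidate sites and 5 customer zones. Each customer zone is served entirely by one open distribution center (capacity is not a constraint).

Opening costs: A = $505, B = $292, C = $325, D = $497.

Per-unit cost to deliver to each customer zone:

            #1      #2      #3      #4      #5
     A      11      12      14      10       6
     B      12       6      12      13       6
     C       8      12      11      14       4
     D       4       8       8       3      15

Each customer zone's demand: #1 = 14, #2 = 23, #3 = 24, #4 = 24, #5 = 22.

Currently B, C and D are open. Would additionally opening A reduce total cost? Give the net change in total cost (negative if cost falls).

Current service cost with {B, C, D}: 546.
Adding A: each customer zone re-picks its cheapest; new service cost 546, saving 0.
Extra fixed cost: 505. Net change = 505 − 0 = 505.
(Totals: 1660 → 2165.)

No — net change +505 (cost rises by 505).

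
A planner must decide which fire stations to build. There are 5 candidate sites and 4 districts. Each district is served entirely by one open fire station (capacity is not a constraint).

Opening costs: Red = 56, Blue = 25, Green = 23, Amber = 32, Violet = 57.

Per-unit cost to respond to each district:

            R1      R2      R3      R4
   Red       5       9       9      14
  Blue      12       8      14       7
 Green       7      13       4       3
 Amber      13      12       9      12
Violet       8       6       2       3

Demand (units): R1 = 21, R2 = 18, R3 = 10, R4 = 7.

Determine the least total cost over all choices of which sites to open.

Minimum total cost: 367

For any fixed open set, each district goes to its cheapest open site; total = fixed + service.
{Red, Violet}: R1→Red 5·21=105, R2→Violet 6·18=108, R3→Violet 2·10=20, R4→Violet 3·7=21. Service 254; fixed 113; total 367.
{Violet}: R1→Violet 8·21=168, R2→Violet 6·18=108, R3→Violet 2·10=20, R4→Violet 3·7=21. Service 317; fixed 57; total 374.
{Green, Violet}: R1→Green 7·21=147, R2→Violet 6·18=108, R3→Violet 2·10=20, R4→Green 3·7=21. Service 296; fixed 80; total 376.
{Red, Blue, Green, Amber, Violet}: service 254 + fixed 193 = 447
No other subset beats 367.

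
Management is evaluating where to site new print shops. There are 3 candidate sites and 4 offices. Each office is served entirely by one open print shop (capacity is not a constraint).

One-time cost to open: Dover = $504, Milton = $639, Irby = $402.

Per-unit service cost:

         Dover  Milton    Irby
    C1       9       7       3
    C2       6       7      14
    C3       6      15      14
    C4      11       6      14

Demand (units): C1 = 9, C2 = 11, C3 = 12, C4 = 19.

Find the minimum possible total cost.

Minimum total cost: 932

For any fixed open set, each office goes to its cheapest open site; total = fixed + service.
{Dover}: C1→Dover 9·9=81, C2→Dover 6·11=66, C3→Dover 6·12=72, C4→Dover 11·19=209. Service 428; fixed 504; total 932.
{Irby}: service 615 + fixed 402 = 1017
{Milton}: C1→Milton 7·9=63, C2→Milton 7·11=77, C3→Milton 15·12=180, C4→Milton 6·19=114. Service 434; fixed 639; total 1073.
{Dover, Milton, Irby}: service 279 + fixed 1545 = 1824
No other subset beats 932.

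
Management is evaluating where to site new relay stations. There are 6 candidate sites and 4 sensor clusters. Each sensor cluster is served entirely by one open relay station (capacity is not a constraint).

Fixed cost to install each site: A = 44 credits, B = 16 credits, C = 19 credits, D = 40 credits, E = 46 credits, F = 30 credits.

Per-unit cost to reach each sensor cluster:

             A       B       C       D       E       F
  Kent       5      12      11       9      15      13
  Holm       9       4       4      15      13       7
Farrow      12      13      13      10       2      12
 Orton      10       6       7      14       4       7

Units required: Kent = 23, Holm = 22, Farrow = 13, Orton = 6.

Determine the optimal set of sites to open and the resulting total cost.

For any fixed open set, each sensor cluster goes to its cheapest open site; total = fixed + service.
{A, B, E}: Kent→A 5·23=115, Holm→B 4·22=88, Farrow→E 2·13=26, Orton→E 4·6=24. Service 253; fixed 106; total 359.
{A, C, E}: service 253 + fixed 109 = 362
{A, B, C, E}: service 253 + fixed 125 = 378
{A, B, C, D, E, F}: service 253 + fixed 195 = 448
No other subset beats 359.

Open A, B and E; minimum total cost 359.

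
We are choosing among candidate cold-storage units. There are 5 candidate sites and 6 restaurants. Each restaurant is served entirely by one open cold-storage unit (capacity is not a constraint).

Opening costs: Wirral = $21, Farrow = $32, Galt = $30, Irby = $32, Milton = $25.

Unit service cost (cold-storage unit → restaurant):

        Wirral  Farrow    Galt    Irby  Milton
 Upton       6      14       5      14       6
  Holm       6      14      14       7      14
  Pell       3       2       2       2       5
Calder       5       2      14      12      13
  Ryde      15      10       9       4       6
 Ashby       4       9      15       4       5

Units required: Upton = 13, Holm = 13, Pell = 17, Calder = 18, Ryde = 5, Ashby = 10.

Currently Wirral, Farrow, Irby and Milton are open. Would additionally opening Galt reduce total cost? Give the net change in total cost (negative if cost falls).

No — net change +17 (cost rises by 17).

Current service cost with {Wirral, Farrow, Irby, Milton}: 286.
Adding Galt: each restaurant re-picks its cheapest; new service cost 273, saving 13.
Extra fixed cost: 30. Net change = 30 − 13 = 17.
(Totals: 396 → 413.)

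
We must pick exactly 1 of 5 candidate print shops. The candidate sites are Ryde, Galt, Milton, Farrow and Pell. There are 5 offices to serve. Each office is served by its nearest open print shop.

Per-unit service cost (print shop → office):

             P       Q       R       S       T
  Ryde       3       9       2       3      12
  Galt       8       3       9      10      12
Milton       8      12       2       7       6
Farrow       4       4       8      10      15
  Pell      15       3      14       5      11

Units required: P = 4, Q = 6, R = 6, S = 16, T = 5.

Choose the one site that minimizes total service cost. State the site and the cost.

With exactly 1 open, each office uses its cheapest among the chosen.
{Ryde}: P→Ryde 3·4=12, Q→Ryde 9·6=54, R→Ryde 2·6=12, S→Ryde 3·16=48, T→Ryde 12·5=60. Service cost 186.
{Milton}: service cost 258
{Pell}: service cost 297
Among all 5 size-1 choices, {Ryde} is lowest.

Choose Ryde only; total service cost 186.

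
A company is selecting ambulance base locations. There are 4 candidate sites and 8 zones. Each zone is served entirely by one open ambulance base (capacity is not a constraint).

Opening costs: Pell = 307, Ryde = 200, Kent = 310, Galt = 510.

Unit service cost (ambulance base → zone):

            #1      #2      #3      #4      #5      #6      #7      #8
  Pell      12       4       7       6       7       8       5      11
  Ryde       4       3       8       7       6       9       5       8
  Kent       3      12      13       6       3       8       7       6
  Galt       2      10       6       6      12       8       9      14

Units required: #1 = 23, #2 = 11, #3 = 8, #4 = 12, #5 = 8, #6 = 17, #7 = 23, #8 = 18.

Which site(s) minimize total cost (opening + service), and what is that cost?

For any fixed open set, each zone goes to its cheapest open site; total = fixed + service.
{Ryde}: #1→Ryde 4·23=92, #2→Ryde 3·11=33, #3→Ryde 8·8=64, #4→Ryde 7·12=84, #5→Ryde 6·8=48, #6→Ryde 9·17=153, #7→Ryde 5·23=115, #8→Ryde 8·18=144. Service 733; fixed 200; total 933.
{Kent}: service 806 + fixed 310 = 1116
{Ryde, Kent}: service 621 + fixed 510 = 1131
{Pell, Ryde, Kent, Galt}: service 582 + fixed 1327 = 1909
No other subset beats 933.

Open Ryde only; minimum total cost 933.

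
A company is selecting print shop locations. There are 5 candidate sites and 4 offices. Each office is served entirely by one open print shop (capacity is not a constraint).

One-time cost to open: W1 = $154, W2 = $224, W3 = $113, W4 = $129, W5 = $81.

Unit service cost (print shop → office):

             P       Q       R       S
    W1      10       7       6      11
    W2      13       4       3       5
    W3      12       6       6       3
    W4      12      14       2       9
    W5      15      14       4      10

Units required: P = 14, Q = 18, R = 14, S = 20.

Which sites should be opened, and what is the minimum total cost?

Open W3 only; minimum total cost 533.

For any fixed open set, each office goes to its cheapest open site; total = fixed + service.
{W3}: P→W3 12·14=168, Q→W3 6·18=108, R→W3 6·14=84, S→W3 3·20=60. Service 420; fixed 113; total 533.
{W3, W5}: service 392 + fixed 194 = 586
{W3, W4}: P→W3 12·14=168, Q→W3 6·18=108, R→W4 2·14=28, S→W3 3·20=60. Service 364; fixed 242; total 606.
{W1, W2, W3, W4, W5}: service 300 + fixed 701 = 1001
No other subset beats 533.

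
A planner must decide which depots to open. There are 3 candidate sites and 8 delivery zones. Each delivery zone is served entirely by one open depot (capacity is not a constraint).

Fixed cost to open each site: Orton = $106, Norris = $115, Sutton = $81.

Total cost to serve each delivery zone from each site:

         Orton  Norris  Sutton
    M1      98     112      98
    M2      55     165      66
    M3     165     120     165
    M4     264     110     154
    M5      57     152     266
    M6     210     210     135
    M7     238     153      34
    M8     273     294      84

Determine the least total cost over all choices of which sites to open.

For any fixed open set, each delivery zone goes to its cheapest open site; total = fixed + service.
{Orton, Sutton}: M1→Orton 98, M2→Orton 55, M3→Orton 165, M4→Sutton 154, M5→Orton 57, M6→Sutton 135, M7→Sutton 34, M8→Sutton 84. Service 782; fixed 187; total 969.
{Orton, Norris, Sutton}: M1→Orton 98, M2→Orton 55, M3→Norris 120, M4→Norris 110, M5→Orton 57, M6→Sutton 135, M7→Sutton 34, M8→Sutton 84. Service 693; fixed 302; total 995.
{Norris, Sutton}: M1→Sutton 98, M2→Sutton 66, M3→Norris 120, M4→Norris 110, M5→Norris 152, M6→Sutton 135, M7→Sutton 34, M8→Sutton 84. Service 799; fixed 196; total 995.
{Sutton}: service 1002 + fixed 81 = 1083
(All 7 nonempty subsets were checked; Orton and Sutton is lowest.)

Minimum total cost: 969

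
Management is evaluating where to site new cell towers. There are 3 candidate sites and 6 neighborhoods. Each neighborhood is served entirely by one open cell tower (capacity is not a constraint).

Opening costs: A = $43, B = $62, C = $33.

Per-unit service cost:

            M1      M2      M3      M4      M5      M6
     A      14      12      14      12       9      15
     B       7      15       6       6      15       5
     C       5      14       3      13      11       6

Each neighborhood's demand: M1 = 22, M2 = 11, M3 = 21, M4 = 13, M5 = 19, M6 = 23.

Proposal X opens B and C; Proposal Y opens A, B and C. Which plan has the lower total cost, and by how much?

Proposal Y is cheaper by 17.

Proposal X: {B, C}: M1→C 5·22=110, M2→C 14·11=154, M3→C 3·21=63, M4→B 6·13=78, M5→C 11·19=209, M6→B 5·23=115. Service 729; fixed 95; total 824.
Proposal Y: {A, B, C}: M1→C 5·22=110, M2→A 12·11=132, M3→C 3·21=63, M4→B 6·13=78, M5→A 9·19=171, M6→B 5·23=115. Service 669; fixed 138; total 807.
Difference: |824 − 807| = 17.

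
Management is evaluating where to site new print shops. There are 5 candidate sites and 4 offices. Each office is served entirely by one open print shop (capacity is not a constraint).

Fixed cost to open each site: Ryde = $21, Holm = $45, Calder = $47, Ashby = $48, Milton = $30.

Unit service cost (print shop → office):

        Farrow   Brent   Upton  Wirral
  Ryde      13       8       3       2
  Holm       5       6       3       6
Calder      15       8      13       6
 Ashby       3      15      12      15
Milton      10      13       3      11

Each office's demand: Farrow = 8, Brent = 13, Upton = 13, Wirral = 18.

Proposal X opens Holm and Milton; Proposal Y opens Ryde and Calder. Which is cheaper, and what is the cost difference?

Proposal X: {Holm, Milton}: Farrow→Holm 5·8=40, Brent→Holm 6·13=78, Upton→Holm 3·13=39, Wirral→Holm 6·18=108. Service 265; fixed 75; total 340.
Proposal Y: {Ryde, Calder}: Farrow→Ryde 13·8=104, Brent→Ryde 8·13=104, Upton→Ryde 3·13=39, Wirral→Ryde 2·18=36. Service 283; fixed 68; total 351.
Difference: |340 − 351| = 11.

Proposal X is cheaper by 11.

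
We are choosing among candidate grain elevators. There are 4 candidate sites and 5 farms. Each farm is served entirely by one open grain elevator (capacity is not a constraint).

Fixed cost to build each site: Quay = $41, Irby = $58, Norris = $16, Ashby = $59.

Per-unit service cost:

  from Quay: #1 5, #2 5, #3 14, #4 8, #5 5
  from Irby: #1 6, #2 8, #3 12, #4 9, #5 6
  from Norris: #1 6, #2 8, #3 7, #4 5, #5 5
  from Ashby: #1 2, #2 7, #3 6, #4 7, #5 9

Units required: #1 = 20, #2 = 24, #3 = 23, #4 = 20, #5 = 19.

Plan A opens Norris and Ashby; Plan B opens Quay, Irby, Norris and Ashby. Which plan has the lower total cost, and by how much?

Plan A: {Norris, Ashby}: #1→Ashby 2·20=40, #2→Ashby 7·24=168, #3→Ashby 6·23=138, #4→Norris 5·20=100, #5→Norris 5·19=95. Service 541; fixed 75; total 616.
Plan B: {Quay, Irby, Norris, Ashby}: #1→Ashby 2·20=40, #2→Quay 5·24=120, #3→Ashby 6·23=138, #4→Norris 5·20=100, #5→Quay 5·19=95. Service 493; fixed 174; total 667.
Difference: |616 − 667| = 51.

Plan A is cheaper by 51.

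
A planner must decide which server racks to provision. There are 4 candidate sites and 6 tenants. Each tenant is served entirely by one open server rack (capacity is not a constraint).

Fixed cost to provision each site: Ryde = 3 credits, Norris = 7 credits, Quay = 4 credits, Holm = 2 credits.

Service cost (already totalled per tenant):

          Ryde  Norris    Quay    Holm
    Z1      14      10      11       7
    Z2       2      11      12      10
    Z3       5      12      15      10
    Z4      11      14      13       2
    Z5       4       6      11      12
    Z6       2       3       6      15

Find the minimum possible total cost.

Minimum total cost: 27

For any fixed open set, each tenant goes to its cheapest open site; total = fixed + service.
{Ryde, Holm}: Z1→Holm 7, Z2→Ryde 2, Z3→Ryde 5, Z4→Holm 2, Z5→Ryde 4, Z6→Ryde 2. Service 22; fixed 5; total 27.
{Ryde, Quay, Holm}: service 22 + fixed 9 = 31
{Ryde, Norris, Holm}: service 22 + fixed 12 = 34
{Ryde, Norris, Quay, Holm}: Z1→Holm 7, Z2→Ryde 2, Z3→Ryde 5, Z4→Holm 2, Z5→Ryde 4, Z6→Ryde 2. Service 22; fixed 16; total 38.
(All 15 nonempty subsets were checked; Ryde and Holm is lowest.)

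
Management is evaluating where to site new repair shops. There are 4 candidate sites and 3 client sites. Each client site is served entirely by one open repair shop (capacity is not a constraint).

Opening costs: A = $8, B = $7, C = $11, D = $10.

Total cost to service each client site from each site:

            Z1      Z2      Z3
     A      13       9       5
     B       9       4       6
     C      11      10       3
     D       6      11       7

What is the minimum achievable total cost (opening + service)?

Minimum total cost: 26

For any fixed open set, each client site goes to its cheapest open site; total = fixed + service.
{B}: Z1→B 9, Z2→B 4, Z3→B 6. Service 19; fixed 7; total 26.
{A, B}: service 18 + fixed 15 = 33
{B, D}: Z1→D 6, Z2→B 4, Z3→B 6. Service 16; fixed 17; total 33.
{A, B, C, D}: service 13 + fixed 36 = 49
No other subset beats 26.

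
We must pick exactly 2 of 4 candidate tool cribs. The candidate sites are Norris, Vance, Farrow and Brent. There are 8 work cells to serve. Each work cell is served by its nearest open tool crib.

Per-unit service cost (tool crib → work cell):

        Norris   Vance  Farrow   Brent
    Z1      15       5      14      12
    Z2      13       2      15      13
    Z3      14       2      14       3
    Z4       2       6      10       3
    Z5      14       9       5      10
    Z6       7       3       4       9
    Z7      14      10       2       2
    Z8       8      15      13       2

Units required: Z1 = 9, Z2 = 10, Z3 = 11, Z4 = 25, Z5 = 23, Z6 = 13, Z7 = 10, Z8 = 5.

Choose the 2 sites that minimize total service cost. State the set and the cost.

Choose Vance and Brent; total service cost 438.

With exactly 2 open, each work cell uses its cheapest among the chosen.
{Vance, Brent}: Z1→Vance 5·9=45, Z2→Vance 2·10=20, Z3→Vance 2·11=22, Z4→Brent 3·25=75, Z5→Vance 9·23=207, Z6→Vance 3·13=39, Z7→Brent 2·10=20, Z8→Brent 2·5=10. Service cost 438.
{Vance, Farrow}: service cost 476
{Norris, Vance}: service cost 523
Among all 6 size-2 choices, {Vance, Brent} is lowest.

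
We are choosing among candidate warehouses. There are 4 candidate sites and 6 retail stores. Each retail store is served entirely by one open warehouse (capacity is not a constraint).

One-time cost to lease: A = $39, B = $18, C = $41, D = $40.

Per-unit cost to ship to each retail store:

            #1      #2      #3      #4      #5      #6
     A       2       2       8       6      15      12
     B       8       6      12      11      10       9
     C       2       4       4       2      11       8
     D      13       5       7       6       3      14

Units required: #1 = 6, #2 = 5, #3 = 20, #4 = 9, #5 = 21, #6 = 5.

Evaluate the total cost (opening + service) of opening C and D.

Total cost: 314

Each retail store is assigned to its cheapest site among the open ones.
{C, D}: #1→C 2·6=12, #2→C 4·5=20, #3→C 4·20=80, #4→C 2·9=18, #5→D 3·21=63, #6→C 8·5=40. Service 233; fixed 81; total 314.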